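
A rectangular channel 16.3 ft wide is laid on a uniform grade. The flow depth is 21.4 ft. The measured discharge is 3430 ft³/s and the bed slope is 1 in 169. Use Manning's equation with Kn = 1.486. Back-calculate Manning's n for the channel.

n = 0.038

Flow area A = b·y = 16.3 × 21.4 = 348.8 ft². Wetted perimeter P = b + 2y = 16.3 + 2×21.4 = 59.1 ft.
Hydraulic radius R = A/P = 348.8/59.1 = 5.902 ft.
Rearranging Manning's equation: n = (1.486/Q) A R^(2/3) S^(1/2) = (1.486/3430) × 348.8 × 5.902^(2/3) × √0.005917 = 0.038.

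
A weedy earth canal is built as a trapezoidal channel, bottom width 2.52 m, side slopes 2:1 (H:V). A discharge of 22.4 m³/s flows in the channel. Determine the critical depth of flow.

y_c = 1.4 m

At critical depth, Q² T / (g A³) = 1, i.e. A³/T = Q²/g = 22.4²/9.81 = 51.15.
Trying y = 1.18 m: A³/T = 26.37 — too small.
Trying y = 1.78 m: A³/T = 131.5 — too large.
Trying y = 1.4 m: A³/T = 50.88 — matches.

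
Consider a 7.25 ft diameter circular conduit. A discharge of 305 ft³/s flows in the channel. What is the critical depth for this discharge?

At critical depth, Q² T / (g A³) = 1, i.e. A³/T = Q²/g = 305²/32.2 = 2889.
Trying y = 3.5 ft: A³/T = 1061 — too small.
Trying y = 5.66 ft: A³/T = 6891 — too large.
Trying y = 4.55 ft: A³/T = 2894 — close enough.

y_c = 4.55 ft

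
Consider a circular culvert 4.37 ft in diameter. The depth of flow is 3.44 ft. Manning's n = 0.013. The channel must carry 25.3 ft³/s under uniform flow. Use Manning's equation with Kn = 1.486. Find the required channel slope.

S = 0.000209

For a circular section of diameter D = 4.37 ft at depth y = 3.44 ft, the central angle is θ = 2 arccos(1 − 2y/D) = 4.365 rad. Then A = (D²/8)(θ − sin θ) = 12.67 ft² and P = Dθ/2 = 9.538 ft.
Hydraulic radius R = A/P = 12.67/9.538 = 1.328 ft.
From Manning's equation, S = [nQ / (1.486 A R^(2/3))]² = [0.013 × 25.3 / (1.486 × 12.67 × 1.328^(2/3))]² = 0.000209.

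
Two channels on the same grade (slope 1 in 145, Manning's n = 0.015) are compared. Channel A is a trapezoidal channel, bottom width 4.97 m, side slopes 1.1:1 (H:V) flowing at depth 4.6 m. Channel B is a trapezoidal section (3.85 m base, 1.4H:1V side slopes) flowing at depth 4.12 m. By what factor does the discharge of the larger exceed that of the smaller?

1.26

Channel A: With bottom width b = 4.97 m and side slope z = 1.1: A = (b + zy)y = (4.97 + 1.1×4.6)×4.6 = 46.14 m²; P = b + 2y√(1+z²) = 4.97 + 2×4.6×1.487 = 18.65 m. Hydraulic radius R = A/P = 46.14/18.65 = 2.474 m. Q_A = (1/0.015)·46.14·2.474^(2/3)·√0.006897 = 467.3 m³/s.
Channel B: With bottom width b = 3.85 m and side slope z = 1.4: A = (b + zy)y = (3.85 + 1.4×4.12)×4.12 = 39.63 m²; P = b + 2y√(1+z²) = 3.85 + 2×4.12×1.72 = 18.03 m. Hydraulic radius R = A/P = 39.63/18.03 = 2.198 m. Q_B = (1/0.015)·39.63·2.198^(2/3)·√0.006897 = 370.9 m³/s.
The larger discharge is 467.3 m³/s and the smaller is 370.9 m³/s; the ratio is 1.26.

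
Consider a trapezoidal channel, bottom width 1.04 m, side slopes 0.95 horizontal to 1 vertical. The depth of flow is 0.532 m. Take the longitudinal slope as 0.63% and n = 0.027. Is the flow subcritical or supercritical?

subcritical

With bottom width b = 1.04 m and side slope z = 0.95: A = (b + zy)y = (1.04 + 0.95×0.532)×0.532 = 0.8222 m²; P = b + 2y√(1+z²) = 1.04 + 2×0.532×1.379 = 2.508 m.
Hydraulic radius R = A/P = 0.8222/2.508 = 0.3279 m.
V = (1/n) R^(2/3) √S = (1/0.027) × 0.3279^(2/3) × √0.0063 = 1.398 m/s. Hydraulic depth D_h = A/T = 0.8222/2.051 = 0.4009 m.
Froude number Fr = V/√(g·D_h) = 1.398/√(9.81×0.4009) = 0.705, which is less than 1, so the flow is subcritical.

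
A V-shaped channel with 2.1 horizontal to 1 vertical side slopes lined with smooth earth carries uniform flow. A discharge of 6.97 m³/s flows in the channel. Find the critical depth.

At critical depth, Q² T / (g A³) = 1, i.e. A³/T = Q²/g = 6.97²/9.81 = 4.952.
At y = 1.29 m: A³/T = 7.877 — too large.
At y = 0.855 m: A³/T = 1.007 — too small.
At y = 1.18 m: A³/T = 5.045 — ≈ 4.952.

y_c = 1.18 m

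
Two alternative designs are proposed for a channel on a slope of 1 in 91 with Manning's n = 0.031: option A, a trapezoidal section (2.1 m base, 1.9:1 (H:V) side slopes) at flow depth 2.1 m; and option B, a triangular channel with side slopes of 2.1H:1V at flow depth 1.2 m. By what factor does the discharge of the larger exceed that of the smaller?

6.99

Channel A: With bottom width b = 2.1 m and side slope z = 1.9: A = (b + zy)y = (2.1 + 1.9×2.1)×2.1 = 12.79 m²; P = b + 2y√(1+z²) = 2.1 + 2×2.1×2.147 = 11.12 m. Hydraulic radius R = A/P = 12.79/11.12 = 1.15 m. Q_A = (1/0.031)·12.79·1.15^(2/3)·√0.01099 = 47.48 m³/s.
Channel B: For a triangular section with side slope z = 2.1: A = zy² = 2.1×1.2² = 3.024 m²; P = 2y√(1+z²) = 2×1.2×2.326 = 5.582 m. Hydraulic radius R = A/P = 3.024/5.582 = 0.5417 m. Q_B = (1/0.031)·3.024·0.5417^(2/3)·√0.01099 = 6.795 m³/s.
The larger discharge is 47.48 m³/s and the smaller is 6.795 m³/s; the ratio is 6.99.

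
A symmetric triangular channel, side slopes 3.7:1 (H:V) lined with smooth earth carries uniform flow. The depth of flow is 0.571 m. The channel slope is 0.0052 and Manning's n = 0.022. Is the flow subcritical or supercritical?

For a triangular section with side slope z = 3.7: A = zy² = 3.7×0.571² = 1.206 m²; P = 2y√(1+z²) = 2×0.571×3.833 = 4.377 m.
Hydraulic radius R = A/P = 1.206/4.377 = 0.2756 m.
V = (1/n) R^(2/3) √S = (1/0.022) × 0.2756^(2/3) × √0.0052 = 1.388 m/s. Hydraulic depth D_h = A/T = 1.206/4.225 = 0.2855 m.
Froude number Fr = V/√(g·D_h) = 1.388/√(9.81×0.2855) = 0.829, which is less than 1, so the flow is subcritical.

subcritical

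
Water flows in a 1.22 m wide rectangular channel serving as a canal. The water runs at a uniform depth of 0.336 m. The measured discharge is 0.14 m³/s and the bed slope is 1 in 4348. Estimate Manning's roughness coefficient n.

Flow area A = b·y = 1.22 × 0.336 = 0.4099 m². Wetted perimeter P = b + 2y = 1.22 + 2×0.336 = 1.892 m.
Hydraulic radius R = A/P = 0.4099/1.892 = 0.2167 m.
Rearranging Manning's equation: n = (1/Q) A R^(2/3) S^(1/2) = (1/0.14) × 0.4099 × 0.2167^(2/3) × √0.00023 = 0.016.

n = 0.016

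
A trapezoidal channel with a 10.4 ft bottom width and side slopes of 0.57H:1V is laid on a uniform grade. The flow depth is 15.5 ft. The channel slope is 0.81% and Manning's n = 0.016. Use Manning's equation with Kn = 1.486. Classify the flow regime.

With bottom width b = 10.4 ft and side slope z = 0.57: A = (b + zy)y = (10.4 + 0.57×15.5)×15.5 = 298.1 ft²; P = b + 2y√(1+z²) = 10.4 + 2×15.5×1.151 = 46.08 ft.
Hydraulic radius R = A/P = 298.1/46.08 = 6.47 ft.
V = (1.486/n) R^(2/3) √S = (1.486/0.016) × 6.47^(2/3) × √0.0081 = 29.02 ft/s. Hydraulic depth D_h = A/T = 298.1/28.07 = 10.62 ft.
Froude number Fr = V/√(g·D_h) = 29.02/√(32.2×10.62) = 1.57, which is greater than 1, so the flow is supercritical.

supercritical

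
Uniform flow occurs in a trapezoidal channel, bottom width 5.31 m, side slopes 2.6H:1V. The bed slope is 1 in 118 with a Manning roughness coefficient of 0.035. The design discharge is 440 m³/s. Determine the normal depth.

Manning's equation rearranged: A R^(2/3) = nQ / (1·√S) = 0.035 × 440 / (√0.008475) = 167.3.
Trying y = 3.76 m: A R^(2/3) = 94.79 — short.
Trying y = 5.95 m: A R^(2/3) = 269.3 — over.
Trying y = 4.84 m: A R^(2/3) = 167.2 — matches.

y_n = 4.84 m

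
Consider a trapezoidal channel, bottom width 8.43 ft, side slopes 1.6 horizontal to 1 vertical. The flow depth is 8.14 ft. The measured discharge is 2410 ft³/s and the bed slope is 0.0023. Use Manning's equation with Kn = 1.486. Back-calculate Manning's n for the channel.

n = 0.014

With bottom width b = 8.43 ft and side slope z = 1.6: A = (b + zy)y = (8.43 + 1.6×8.14)×8.14 = 174.6 ft²; P = b + 2y√(1+z²) = 8.43 + 2×8.14×1.887 = 39.15 ft.
Hydraulic radius R = A/P = 174.6/39.15 = 4.461 ft.
Rearranging Manning's equation: n = (1.486/Q) A R^(2/3) S^(1/2) = (1.486/2410) × 174.6 × 4.461^(2/3) × √0.0023 = 0.014.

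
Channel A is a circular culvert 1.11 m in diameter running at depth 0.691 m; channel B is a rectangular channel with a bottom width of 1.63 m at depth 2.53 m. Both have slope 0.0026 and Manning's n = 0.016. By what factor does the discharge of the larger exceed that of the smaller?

Channel A: For a circular section of diameter D = 1.11 m at depth y = 0.691 m, the central angle is θ = 2 arccos(1 − 2y/D) = 3.637 rad. Then A = (D²/8)(θ − sin θ) = 0.6333 m² and P = Dθ/2 = 2.018 m. Hydraulic radius R = A/P = 0.6333/2.018 = 0.3138 m. Q_A = (1/0.016)·0.6333·0.3138^(2/3)·√0.0026 = 0.9319 m³/s.
Channel B: Flow area A = b·y = 1.63 × 2.53 = 4.124 m². Wetted perimeter P = b + 2y = 1.63 + 2×2.53 = 6.69 m. Hydraulic radius R = A/P = 4.124/6.69 = 0.6164 m. Q_B = (1/0.016)·4.124·0.6164^(2/3)·√0.0026 = 9.519 m³/s.
The larger discharge is 9.519 m³/s and the smaller is 0.9319 m³/s; the ratio is 10.2.

10.2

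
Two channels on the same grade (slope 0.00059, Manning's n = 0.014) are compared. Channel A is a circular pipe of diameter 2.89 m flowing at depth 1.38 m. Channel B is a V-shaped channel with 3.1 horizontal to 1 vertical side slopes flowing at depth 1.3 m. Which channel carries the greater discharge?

channel B

Channel A: For a circular section of diameter D = 2.89 m at depth y = 1.38 m, the central angle is θ = 2 arccos(1 − 2y/D) = 3.052 rad. Then A = (D²/8)(θ − sin θ) = 3.092 m² and P = Dθ/2 = 4.41 m. Hydraulic radius R = A/P = 3.092/4.41 = 0.7012 m. Q_A = (1/0.014)·3.092·0.7012^(2/3)·√0.00059 = 4.234 m³/s.
Channel B: For a triangular section with side slope z = 3.1: A = zy² = 3.1×1.3² = 5.239 m²; P = 2y√(1+z²) = 2×1.3×3.257 = 8.469 m. Hydraulic radius R = A/P = 5.239/8.469 = 0.6186 m. Q_B = (1/0.014)·5.239·0.6186^(2/3)·√0.00059 = 6.599 m³/s.
Q_A = 4.234 m³/s vs Q_B = 6.599 m³/s, so channel B carries more.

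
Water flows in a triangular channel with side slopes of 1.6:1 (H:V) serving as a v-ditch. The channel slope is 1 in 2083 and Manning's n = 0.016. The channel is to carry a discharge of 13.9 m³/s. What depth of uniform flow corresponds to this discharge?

Manning's equation rearranged: A R^(2/3) = nQ / (1·√S) = 0.016 × 13.9 / (√0.0004801) = 10.15.
At y = 2.16 m: A R^(2/3) = 7.04 — low.
At y = 2.69 m: A R^(2/3) = 12.64 — high.
At y = 2.48 m: A R^(2/3) = 10.18 — matches.

y_n = 2.48 m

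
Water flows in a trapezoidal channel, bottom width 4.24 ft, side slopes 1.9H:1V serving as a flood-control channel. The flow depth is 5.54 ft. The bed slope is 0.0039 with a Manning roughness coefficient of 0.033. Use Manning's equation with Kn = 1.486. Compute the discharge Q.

With bottom width b = 4.24 ft and side slope z = 1.9: A = (b + zy)y = (4.24 + 1.9×5.54)×5.54 = 81.8 ft²; P = b + 2y√(1+z²) = 4.24 + 2×5.54×2.147 = 28.03 ft.
Hydraulic radius R = A/P = 81.8/28.03 = 2.918 ft.
Manning's equation: Q = (1.486/n) A R^(2/3) S^(1/2) = (1.486/0.033) × 81.8 × 2.918^(2/3) × 0.0039^(1/2) = 470 ft³/s.

Q = 470 ft³/s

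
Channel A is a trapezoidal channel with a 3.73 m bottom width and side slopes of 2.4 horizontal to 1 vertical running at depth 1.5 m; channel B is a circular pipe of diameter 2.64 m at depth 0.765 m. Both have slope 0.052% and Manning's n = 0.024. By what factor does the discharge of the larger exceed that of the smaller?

Channel A: With bottom width b = 3.73 m and side slope z = 2.4: A = (b + zy)y = (3.73 + 2.4×1.5)×1.5 = 11 m²; P = b + 2y√(1+z²) = 3.73 + 2×1.5×2.6 = 11.53 m. Hydraulic radius R = A/P = 11/11.53 = 0.9536 m. Q_A = (1/0.024)·11·0.9536^(2/3)·√0.00052 = 10.12 m³/s.
Channel B: For a circular section of diameter D = 2.64 m at depth y = 0.765 m, the central angle is θ = 2 arccos(1 − 2y/D) = 2.274 rad. Then A = (D²/8)(θ − sin θ) = 1.316 m² and P = Dθ/2 = 3.001 m. Hydraulic radius R = A/P = 1.316/3.001 = 0.4385 m. Q_B = (1/0.024)·1.316·0.4385^(2/3)·√0.00052 = 0.7218 m³/s.
The larger discharge is 10.12 m³/s and the smaller is 0.7218 m³/s; the ratio is 14.

14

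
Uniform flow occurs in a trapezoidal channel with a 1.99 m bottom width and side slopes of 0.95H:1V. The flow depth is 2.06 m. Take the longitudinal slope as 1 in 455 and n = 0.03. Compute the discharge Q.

With bottom width b = 1.99 m and side slope z = 0.95: A = (b + zy)y = (1.99 + 0.95×2.06)×2.06 = 8.131 m²; P = b + 2y√(1+z²) = 1.99 + 2×2.06×1.379 = 7.673 m.
Hydraulic radius R = A/P = 8.131/7.673 = 1.06 m.
Manning's equation: Q = (1/n) A R^(2/3) S^(1/2) = (1/0.03) × 8.131 × 1.06^(2/3) × 0.002198^(1/2) = 13.2 m³/s.

Q = 13.2 m³/s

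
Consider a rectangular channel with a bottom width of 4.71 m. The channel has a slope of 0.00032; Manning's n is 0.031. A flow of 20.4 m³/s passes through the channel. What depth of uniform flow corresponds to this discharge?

Manning's equation rearranged: A R^(2/3) = nQ / (1·√S) = 0.031 × 20.4 / (√0.00032) = 35.35.
Trying y = 5.84 m: A R^(2/3) = 38.85 — over.
Trying y = 4.82 m: A R^(2/3) = 30.82 — short.
Trying y = 5.4 m: A R^(2/3) = 35.37 — matches.

y_n = 5.4 m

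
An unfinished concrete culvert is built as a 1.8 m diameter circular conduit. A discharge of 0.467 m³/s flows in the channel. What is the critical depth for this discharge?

y_c = 0.325 m

At critical depth, Q² T / (g A³) = 1, i.e. A³/T = Q²/g = 0.467²/9.81 = 0.02223.
Trying y = 0.275 m: A³/T = 0.01147 — low.
Trying y = 0.386 m: A³/T = 0.04339 — high.
Trying y = 0.325 m: A³/T = 0.02211 — ≈ 0.02223.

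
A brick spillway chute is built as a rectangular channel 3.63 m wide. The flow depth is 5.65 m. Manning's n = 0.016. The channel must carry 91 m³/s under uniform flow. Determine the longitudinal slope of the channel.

S = 0.0033

Flow area A = b·y = 3.63 × 5.65 = 20.51 m². Wetted perimeter P = b + 2y = 3.63 + 2×5.65 = 14.93 m.
Hydraulic radius R = A/P = 20.51/14.93 = 1.374 m.
From Manning's equation, S = [nQ / (1 A R^(2/3))]² = [0.016 × 91 / (1 × 20.51 × 1.374^(2/3))]² = 0.0033.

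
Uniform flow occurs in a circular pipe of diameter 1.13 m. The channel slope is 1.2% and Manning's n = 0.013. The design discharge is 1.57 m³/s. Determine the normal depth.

Manning's equation rearranged: A R^(2/3) = nQ / (1·√S) = 0.013 × 1.57 / (√0.012) = 0.1863.
Trying y = 0.355 m: A R^(2/3) = 0.09242 — short.
Trying y = 0.607 m: A R^(2/3) = 0.2433 — over.
Trying y = 0.519 m: A R^(2/3) = 0.1864 — ≈ 0.1863.

y_n = 0.519 m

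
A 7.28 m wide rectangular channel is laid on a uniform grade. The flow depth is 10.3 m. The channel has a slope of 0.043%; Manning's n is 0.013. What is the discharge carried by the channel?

Flow area A = b·y = 7.28 × 10.3 = 74.98 m². Wetted perimeter P = b + 2y = 7.28 + 2×10.3 = 27.88 m.
Hydraulic radius R = A/P = 74.98/27.88 = 2.69 m.
Manning's equation: Q = (1/n) A R^(2/3) S^(1/2) = (1/0.013) × 74.98 × 2.69^(2/3) × 0.00043^(1/2) = 231 m³/s.

Q = 231 m³/s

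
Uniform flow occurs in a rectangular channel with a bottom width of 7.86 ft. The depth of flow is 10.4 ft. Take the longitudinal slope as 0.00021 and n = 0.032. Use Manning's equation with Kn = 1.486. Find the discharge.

Flow area A = b·y = 7.86 × 10.4 = 81.74 ft². Wetted perimeter P = b + 2y = 7.86 + 2×10.4 = 28.66 ft.
Hydraulic radius R = A/P = 81.74/28.66 = 2.852 ft.
Manning's equation: Q = (1.486/n) A R^(2/3) S^(1/2) = (1.486/0.032) × 81.74 × 2.852^(2/3) × 0.00021^(1/2) = 111 ft³/s.

Q = 111 ft³/s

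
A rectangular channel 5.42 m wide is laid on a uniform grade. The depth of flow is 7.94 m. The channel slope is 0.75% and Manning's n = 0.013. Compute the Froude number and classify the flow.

Flow area A = b·y = 5.42 × 7.94 = 43.03 m². Wetted perimeter P = b + 2y = 5.42 + 2×7.94 = 21.3 m.
Hydraulic radius R = A/P = 43.03/21.3 = 2.02 m.
V = (1/n) R^(2/3) √S = (1/0.013) × 2.02^(2/3) × √0.0075 = 10.65 m/s. Hydraulic depth D_h = A/T = 43.03/5.42 = 7.94 m.
Froude number Fr = V/√(g·D_h) = 10.65/√(9.81×7.94) = 1.21, which is greater than 1, so the flow is supercritical.

supercritical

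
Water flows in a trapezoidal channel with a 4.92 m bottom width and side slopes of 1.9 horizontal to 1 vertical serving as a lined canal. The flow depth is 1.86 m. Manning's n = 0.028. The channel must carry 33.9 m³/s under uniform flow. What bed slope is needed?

S = 0.0028

With bottom width b = 4.92 m and side slope z = 1.9: A = (b + zy)y = (4.92 + 1.9×1.86)×1.86 = 15.72 m²; P = b + 2y√(1+z²) = 4.92 + 2×1.86×2.147 = 12.91 m.
Hydraulic radius R = A/P = 15.72/12.91 = 1.218 m.
From Manning's equation, S = [nQ / (1 A R^(2/3))]² = [0.028 × 33.9 / (1 × 15.72 × 1.218^(2/3))]² = 0.0028.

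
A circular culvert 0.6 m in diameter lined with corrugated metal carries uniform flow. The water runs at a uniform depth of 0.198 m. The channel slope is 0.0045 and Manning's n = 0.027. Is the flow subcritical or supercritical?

subcritical

For a circular section of diameter D = 0.6 m at depth y = 0.198 m, the central angle is θ = 2 arccos(1 − 2y/D) = 2.448 rad. Then A = (D²/8)(θ − sin θ) = 0.08137 m² and P = Dθ/2 = 0.7343 m.
Hydraulic radius R = A/P = 0.08137/0.7343 = 0.1108 m.
V = (1/n) R^(2/3) √S = (1/0.027) × 0.1108^(2/3) × √0.0045 = 0.5732 m/s. Hydraulic depth D_h = A/T = 0.08137/0.5643 = 0.1442 m.
Froude number Fr = V/√(g·D_h) = 0.5732/√(9.81×0.1442) = 0.482, which is less than 1, so the flow is subcritical.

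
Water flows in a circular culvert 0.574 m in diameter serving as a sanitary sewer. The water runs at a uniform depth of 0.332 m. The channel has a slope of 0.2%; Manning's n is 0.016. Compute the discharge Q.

For a circular section of diameter D = 0.574 m at depth y = 0.332 m, the central angle is θ = 2 arccos(1 − 2y/D) = 3.456 rad. Then A = (D²/8)(θ − sin θ) = 0.1551 m² and P = Dθ/2 = 0.992 m.
Hydraulic radius R = A/P = 0.1551/0.992 = 0.1564 m.
Manning's equation: Q = (1/n) A R^(2/3) S^(1/2) = (1/0.016) × 0.1551 × 0.1564^(2/3) × 0.002^(1/2) = 0.126 m³/s.

Q = 0.126 m³/s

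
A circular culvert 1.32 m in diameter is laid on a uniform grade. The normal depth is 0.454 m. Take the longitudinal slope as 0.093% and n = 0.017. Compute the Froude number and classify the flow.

For a circular section of diameter D = 1.32 m at depth y = 0.454 m, the central angle is θ = 2 arccos(1 − 2y/D) = 2.507 rad. Then A = (D²/8)(θ − sin θ) = 0.4168 m² and P = Dθ/2 = 1.654 m.
Hydraulic radius R = A/P = 0.4168/1.654 = 0.2519 m.
V = (1/n) R^(2/3) √S = (1/0.017) × 0.2519^(2/3) × √0.00093 = 0.7156 m/s. Hydraulic depth D_h = A/T = 0.4168/1.254 = 0.3324 m.
Froude number Fr = V/√(g·D_h) = 0.7156/√(9.81×0.3324) = 0.396, which is less than 1, so the flow is subcritical.

subcritical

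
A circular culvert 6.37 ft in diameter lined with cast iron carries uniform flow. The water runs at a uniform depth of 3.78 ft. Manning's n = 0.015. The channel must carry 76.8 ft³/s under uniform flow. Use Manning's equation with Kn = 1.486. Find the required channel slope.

S = 0.000729

For a circular section of diameter D = 6.37 ft at depth y = 3.78 ft, the central angle is θ = 2 arccos(1 − 2y/D) = 3.517 rad. Then A = (D²/8)(θ − sin θ) = 19.7 ft² and P = Dθ/2 = 11.2 ft.
Hydraulic radius R = A/P = 19.7/11.2 = 1.759 ft.
From Manning's equation, S = [nQ / (1.486 A R^(2/3))]² = [0.015 × 76.8 / (1.486 × 19.7 × 1.759^(2/3))]² = 0.000729.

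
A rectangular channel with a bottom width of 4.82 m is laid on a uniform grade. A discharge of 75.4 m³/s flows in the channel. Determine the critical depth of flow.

For a rectangular channel, critical depth y_c = (q²/g)^(1/3) where q = Q/b = 75.4/4.82 = 15.64 m²/s.
So y_c = (15.64²/9.81)^(1/3) = 2.92 m.

y_c = 2.92 m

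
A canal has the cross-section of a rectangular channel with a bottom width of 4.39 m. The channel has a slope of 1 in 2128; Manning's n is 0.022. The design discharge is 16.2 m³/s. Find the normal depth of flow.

y_n = 3.15 m

Manning's equation rearranged: A R^(2/3) = nQ / (1·√S) = 0.022 × 16.2 / (√0.0004699) = 16.44.
At y = 3.77 m: A R^(2/3) = 20.59 — too large.
At y = 2.2 m: A R^(2/3) = 10.28 — too small.
At y = 3.15 m: A R^(2/3) = 16.42 — matches.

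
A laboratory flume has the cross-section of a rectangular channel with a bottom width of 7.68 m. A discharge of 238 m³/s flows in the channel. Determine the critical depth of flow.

For a rectangular channel, critical depth y_c = (q²/g)^(1/3) where q = Q/b = 238/7.68 = 30.99 m²/s.
So y_c = (30.99²/9.81)^(1/3) = 4.61 m.

y_c = 4.61 m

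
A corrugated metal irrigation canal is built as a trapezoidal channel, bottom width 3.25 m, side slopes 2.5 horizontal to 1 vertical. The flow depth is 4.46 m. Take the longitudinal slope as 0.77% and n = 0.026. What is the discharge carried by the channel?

Q = 384 m³/s

With bottom width b = 3.25 m and side slope z = 2.5: A = (b + zy)y = (3.25 + 2.5×4.46)×4.46 = 64.22 m²; P = b + 2y√(1+z²) = 3.25 + 2×4.46×2.693 = 27.27 m.
Hydraulic radius R = A/P = 64.22/27.27 = 2.355 m.
Manning's equation: Q = (1/n) A R^(2/3) S^(1/2) = (1/0.026) × 64.22 × 2.355^(2/3) × 0.0077^(1/2) = 384 m³/s.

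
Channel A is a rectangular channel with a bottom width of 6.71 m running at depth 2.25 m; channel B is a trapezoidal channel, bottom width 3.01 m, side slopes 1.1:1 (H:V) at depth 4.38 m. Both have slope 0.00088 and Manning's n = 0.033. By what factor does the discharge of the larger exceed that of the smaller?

3.09

Channel A: Flow area A = b·y = 6.71 × 2.25 = 15.1 m². Wetted perimeter P = b + 2y = 6.71 + 2×2.25 = 11.21 m. Hydraulic radius R = A/P = 15.1/11.21 = 1.347 m. Q_A = (1/0.033)·15.1·1.347^(2/3)·√0.00088 = 16.55 m³/s.
Channel B: With bottom width b = 3.01 m and side slope z = 1.1: A = (b + zy)y = (3.01 + 1.1×4.38)×4.38 = 34.29 m²; P = b + 2y√(1+z²) = 3.01 + 2×4.38×1.487 = 16.03 m. Hydraulic radius R = A/P = 34.29/16.03 = 2.139 m. Q_B = (1/0.033)·34.29·2.139^(2/3)·√0.00088 = 51.16 m³/s.
The larger discharge is 51.16 m³/s and the smaller is 16.55 m³/s; the ratio is 3.09.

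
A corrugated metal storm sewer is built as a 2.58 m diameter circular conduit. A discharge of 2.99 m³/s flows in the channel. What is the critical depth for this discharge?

At critical depth, Q² T / (g A³) = 1, i.e. A³/T = Q²/g = 2.99²/9.81 = 0.9113.
Trying y = 0.85 m: A³/T = 1.395 — high.
Trying y = 0.649 m: A³/T = 0.4895 — low.
Trying y = 0.762 m: A³/T = 0.9136 — close enough.

y_c = 0.762 m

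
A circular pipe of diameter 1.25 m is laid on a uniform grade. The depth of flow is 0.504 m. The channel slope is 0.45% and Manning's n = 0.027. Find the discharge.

Q = 0.48 m³/s

For a circular section of diameter D = 1.25 m at depth y = 0.504 m, the central angle is θ = 2 arccos(1 − 2y/D) = 2.752 rad. Then A = (D²/8)(θ − sin θ) = 0.4633 m² and P = Dθ/2 = 1.72 m.
Hydraulic radius R = A/P = 0.4633/1.72 = 0.2694 m.
Manning's equation: Q = (1/n) A R^(2/3) S^(1/2) = (1/0.027) × 0.4633 × 0.2694^(2/3) × 0.0045^(1/2) = 0.48 m³/s.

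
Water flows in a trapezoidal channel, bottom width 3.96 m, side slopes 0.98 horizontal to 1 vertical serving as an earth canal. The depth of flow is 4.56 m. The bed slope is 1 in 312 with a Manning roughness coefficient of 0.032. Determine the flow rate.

With bottom width b = 3.96 m and side slope z = 0.98: A = (b + zy)y = (3.96 + 0.98×4.56)×4.56 = 38.44 m²; P = b + 2y√(1+z²) = 3.96 + 2×4.56×1.4 = 16.73 m.
Hydraulic radius R = A/P = 38.44/16.73 = 2.297 m.
Manning's equation: Q = (1/n) A R^(2/3) S^(1/2) = (1/0.032) × 38.44 × 2.297^(2/3) × 0.003205^(1/2) = 118 m³/s.

Q = 118 m³/s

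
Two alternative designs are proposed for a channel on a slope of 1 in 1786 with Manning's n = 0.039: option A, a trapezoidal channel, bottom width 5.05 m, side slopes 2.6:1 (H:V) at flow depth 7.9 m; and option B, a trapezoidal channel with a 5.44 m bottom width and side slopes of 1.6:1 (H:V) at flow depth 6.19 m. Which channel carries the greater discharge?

Channel A: With bottom width b = 5.05 m and side slope z = 2.6: A = (b + zy)y = (5.05 + 2.6×7.9)×7.9 = 202.2 m²; P = b + 2y√(1+z²) = 5.05 + 2×7.9×2.786 = 49.06 m. Hydraulic radius R = A/P = 202.2/49.06 = 4.12 m. Q_A = (1/0.039)·202.2·4.12^(2/3)·√0.0005599 = 315.2 m³/s.
Channel B: With bottom width b = 5.44 m and side slope z = 1.6: A = (b + zy)y = (5.44 + 1.6×6.19)×6.19 = 94.98 m²; P = b + 2y√(1+z²) = 5.44 + 2×6.19×1.887 = 28.8 m. Hydraulic radius R = A/P = 94.98/28.8 = 3.298 m. Q_B = (1/0.039)·94.98·3.298^(2/3)·√0.0005599 = 127.7 m³/s.
Q_A = 315.2 m³/s vs Q_B = 127.7 m³/s, so channel A carries more.

channel A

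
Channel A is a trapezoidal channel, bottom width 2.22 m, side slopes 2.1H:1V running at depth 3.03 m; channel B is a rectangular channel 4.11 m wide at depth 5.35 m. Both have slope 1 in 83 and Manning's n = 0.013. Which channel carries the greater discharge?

channel A

Channel A: With bottom width b = 2.22 m and side slope z = 2.1: A = (b + zy)y = (2.22 + 2.1×3.03)×3.03 = 26.01 m²; P = b + 2y√(1+z²) = 2.22 + 2×3.03×2.326 = 16.32 m. Hydraulic radius R = A/P = 26.01/16.32 = 1.594 m. Q_A = (1/0.013)·26.01·1.594^(2/3)·√0.01205 = 299.6 m³/s.
Channel B: Flow area A = b·y = 4.11 × 5.35 = 21.99 m². Wetted perimeter P = b + 2y = 4.11 + 2×5.35 = 14.81 m. Hydraulic radius R = A/P = 21.99/14.81 = 1.485 m. Q_B = (1/0.013)·21.99·1.485^(2/3)·√0.01205 = 241.6 m³/s.
Q_A = 299.6 m³/s vs Q_B = 241.6 m³/s, so channel A carries more.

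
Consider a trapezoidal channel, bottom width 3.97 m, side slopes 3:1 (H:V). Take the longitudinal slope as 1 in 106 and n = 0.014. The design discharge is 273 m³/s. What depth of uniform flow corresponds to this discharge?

Manning's equation rearranged: A R^(2/3) = nQ / (1·√S) = 0.014 × 273 / (√0.009434) = 39.35.
Try y = 3 m: A R^(2/3) = 55.33 — high.
Try y = 2.13 m: A R^(2/3) = 25.81 — low.
Try y = 2.58 m: A R^(2/3) = 39.4 — ≈ 39.35.

y_n = 2.58 m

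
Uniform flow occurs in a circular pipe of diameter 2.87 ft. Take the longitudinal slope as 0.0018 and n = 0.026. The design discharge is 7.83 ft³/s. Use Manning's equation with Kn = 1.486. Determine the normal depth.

y_n = 1.64 ft

Manning's equation rearranged: A R^(2/3) = nQ / (1.486·√S) = 0.026 × 7.83 / (1.486 × √0.0018) = 3.229.
At y = 1.81 ft: A R^(2/3) = 3.754 — over.
At y = 1.21 ft: A R^(2/3) = 1.922 — short.
At y = 1.64 ft: A R^(2/3) = 3.229 — matches.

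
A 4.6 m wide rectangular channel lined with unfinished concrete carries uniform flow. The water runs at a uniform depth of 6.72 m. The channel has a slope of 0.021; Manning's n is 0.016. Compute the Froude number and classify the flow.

supercritical

Flow area A = b·y = 4.6 × 6.72 = 30.91 m². Wetted perimeter P = b + 2y = 4.6 + 2×6.72 = 18.04 m.
Hydraulic radius R = A/P = 30.91/18.04 = 1.714 m.
V = (1/n) R^(2/3) √S = (1/0.016) × 1.714^(2/3) × √0.021 = 12.97 m/s. Hydraulic depth D_h = A/T = 30.91/4.6 = 6.72 m.
Froude number Fr = V/√(g·D_h) = 12.97/√(9.81×6.72) = 1.6, which is greater than 1, so the flow is supercritical.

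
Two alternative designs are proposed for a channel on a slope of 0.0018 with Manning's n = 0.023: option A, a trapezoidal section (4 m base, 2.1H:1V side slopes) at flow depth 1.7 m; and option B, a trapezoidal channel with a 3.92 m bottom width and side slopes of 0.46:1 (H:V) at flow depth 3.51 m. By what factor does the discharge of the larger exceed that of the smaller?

2.02

Channel A: With bottom width b = 4 m and side slope z = 2.1: A = (b + zy)y = (4 + 2.1×1.7)×1.7 = 12.87 m²; P = b + 2y√(1+z²) = 4 + 2×1.7×2.326 = 11.91 m. Hydraulic radius R = A/P = 12.87/11.91 = 1.081 m. Q_A = (1/0.023)·12.87·1.081^(2/3)·√0.0018 = 25 m³/s.
Channel B: With bottom width b = 3.92 m and side slope z = 0.46: A = (b + zy)y = (3.92 + 0.46×3.51)×3.51 = 19.43 m²; P = b + 2y√(1+z²) = 3.92 + 2×3.51×1.101 = 11.65 m. Hydraulic radius R = A/P = 19.43/11.65 = 1.668 m. Q_B = (1/0.023)·19.43·1.668^(2/3)·√0.0018 = 50.4 m³/s.
The larger discharge is 50.4 m³/s and the smaller is 25 m³/s; the ratio is 2.02.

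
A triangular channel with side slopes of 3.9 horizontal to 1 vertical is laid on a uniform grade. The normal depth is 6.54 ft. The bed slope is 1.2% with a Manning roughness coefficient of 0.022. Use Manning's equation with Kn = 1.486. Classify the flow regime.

For a triangular section with side slope z = 3.9: A = zy² = 3.9×6.54² = 166.8 ft²; P = 2y√(1+z²) = 2×6.54×4.026 = 52.66 ft.
Hydraulic radius R = A/P = 166.8/52.66 = 3.168 ft.
V = (1.486/n) R^(2/3) √S = (1.486/0.022) × 3.168^(2/3) × √0.012 = 15.96 ft/s. Hydraulic depth D_h = A/T = 166.8/51.01 = 3.27 ft.
Froude number Fr = V/√(g·D_h) = 15.96/√(32.2×3.27) = 1.56, which is greater than 1, so the flow is supercritical.

supercritical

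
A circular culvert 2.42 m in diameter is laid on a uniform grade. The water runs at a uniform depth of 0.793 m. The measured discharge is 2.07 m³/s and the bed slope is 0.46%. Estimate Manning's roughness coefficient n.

For a circular section of diameter D = 2.42 m at depth y = 0.793 m, the central angle is θ = 2 arccos(1 − 2y/D) = 2.438 rad. Then A = (D²/8)(θ − sin θ) = 1.311 m² and P = Dθ/2 = 2.95 m.
Hydraulic radius R = A/P = 1.311/2.95 = 0.4444 m.
Rearranging Manning's equation: n = (1/Q) A R^(2/3) S^(1/2) = (1/2.07) × 1.311 × 0.4444^(2/3) × √0.0046 = 0.025.

n = 0.025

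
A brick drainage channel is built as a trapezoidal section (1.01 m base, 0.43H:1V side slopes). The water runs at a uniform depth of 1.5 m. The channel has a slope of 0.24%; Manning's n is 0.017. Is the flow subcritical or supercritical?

subcritical

With bottom width b = 1.01 m and side slope z = 0.43: A = (b + zy)y = (1.01 + 0.43×1.5)×1.5 = 2.482 m²; P = b + 2y√(1+z²) = 1.01 + 2×1.5×1.089 = 4.276 m.
Hydraulic radius R = A/P = 2.482/4.276 = 0.5806 m.
V = (1/n) R^(2/3) √S = (1/0.017) × 0.5806^(2/3) × √0.0024 = 2.006 m/s. Hydraulic depth D_h = A/T = 2.482/2.3 = 1.079 m.
Froude number Fr = V/√(g·D_h) = 2.006/√(9.81×1.079) = 0.616, which is less than 1, so the flow is subcritical.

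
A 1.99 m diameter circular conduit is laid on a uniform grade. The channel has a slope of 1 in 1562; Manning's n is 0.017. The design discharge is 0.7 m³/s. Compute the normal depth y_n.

Manning's equation rearranged: A R^(2/3) = nQ / (1·√S) = 0.017 × 0.7 / (√0.0006402) = 0.4703.
Trying y = 0.792 m: A R^(2/3) = 0.652 — high.
Trying y = 0.579 m: A R^(2/3) = 0.3604 — low.
Trying y = 0.665 m: A R^(2/3) = 0.4704 — close enough.

y_n = 0.665 m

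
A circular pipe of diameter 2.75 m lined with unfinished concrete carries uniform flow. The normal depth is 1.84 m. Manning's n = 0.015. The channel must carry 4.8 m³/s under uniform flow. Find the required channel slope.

For a circular section of diameter D = 2.75 m at depth y = 1.84 m, the central angle is θ = 2 arccos(1 − 2y/D) = 3.832 rad. Then A = (D²/8)(θ − sin θ) = 4.224 m² and P = Dθ/2 = 5.268 m.
Hydraulic radius R = A/P = 4.224/5.268 = 0.8017 m.
From Manning's equation, S = [nQ / (1 A R^(2/3))]² = [0.015 × 4.8 / (1 × 4.224 × 0.8017^(2/3))]² = 0.00039.

S = 0.00039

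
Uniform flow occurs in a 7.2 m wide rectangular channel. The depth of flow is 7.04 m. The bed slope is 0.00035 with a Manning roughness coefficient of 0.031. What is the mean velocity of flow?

V = 1.08 m/s

Flow area A = b·y = 7.2 × 7.04 = 50.69 m². Wetted perimeter P = b + 2y = 7.2 + 2×7.04 = 21.28 m.
Hydraulic radius R = A/P = 50.69/21.28 = 2.382 m.
From Manning's equation, V = (1/n) R^(2/3) S^(1/2) = (1/0.031) × 2.382^(2/3) × 0.00035^(1/2) = 1.08 m/s.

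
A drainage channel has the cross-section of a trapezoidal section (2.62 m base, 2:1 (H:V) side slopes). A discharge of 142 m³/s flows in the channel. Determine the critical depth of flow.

At critical depth, Q² T / (g A³) = 1, i.e. A³/T = Q²/g = 142²/9.81 = 2055.
At y = 2.63 m: A³/T = 677.4 — short.
At y = 4.21 m: A³/T = 5160 — over.
At y = 3.41 m: A³/T = 2051 — matches.

y_c = 3.41 m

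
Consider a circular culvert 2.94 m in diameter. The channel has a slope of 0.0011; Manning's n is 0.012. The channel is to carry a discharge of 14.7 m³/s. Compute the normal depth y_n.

Manning's equation rearranged: A R^(2/3) = nQ / (1·√S) = 0.012 × 14.7 / (√0.0011) = 5.319.
At y = 2.73 m: A R^(2/3) = 5.944 — over.
At y = 1.86 m: A R^(2/3) = 4.022 — short.
At y = 2.31 m: A R^(2/3) = 5.307 — ≈ 5.319.

y_n = 2.31 m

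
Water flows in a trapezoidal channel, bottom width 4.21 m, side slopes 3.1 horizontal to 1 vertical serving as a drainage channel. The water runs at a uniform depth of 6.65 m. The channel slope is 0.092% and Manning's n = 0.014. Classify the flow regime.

With bottom width b = 4.21 m and side slope z = 3.1: A = (b + zy)y = (4.21 + 3.1×6.65)×6.65 = 165.1 m²; P = b + 2y√(1+z²) = 4.21 + 2×6.65×3.257 = 47.53 m.
Hydraulic radius R = A/P = 165.1/47.53 = 3.473 m.
V = (1/n) R^(2/3) √S = (1/0.014) × 3.473^(2/3) × √0.00092 = 4.969 m/s. Hydraulic depth D_h = A/T = 165.1/45.44 = 3.633 m.
Froude number Fr = V/√(g·D_h) = 4.969/√(9.81×3.633) = 0.832, which is less than 1, so the flow is subcritical.

subcritical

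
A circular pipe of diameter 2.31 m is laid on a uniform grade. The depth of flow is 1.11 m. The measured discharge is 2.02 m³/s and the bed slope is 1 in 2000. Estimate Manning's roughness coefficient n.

For a circular section of diameter D = 2.31 m at depth y = 1.11 m, the central angle is θ = 2 arccos(1 − 2y/D) = 3.064 rad. Then A = (D²/8)(θ − sin θ) = 1.992 m² and P = Dθ/2 = 3.539 m.
Hydraulic radius R = A/P = 1.992/3.539 = 0.5628 m.
Rearranging Manning's equation: n = (1/Q) A R^(2/3) S^(1/2) = (1/2.02) × 1.992 × 0.5628^(2/3) × √0.0005 = 0.015.

n = 0.015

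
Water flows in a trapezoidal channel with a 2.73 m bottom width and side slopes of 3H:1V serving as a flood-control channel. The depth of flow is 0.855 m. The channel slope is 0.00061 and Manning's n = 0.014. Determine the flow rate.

Q = 5.4 m³/s

With bottom width b = 2.73 m and side slope z = 3: A = (b + zy)y = (2.73 + 3×0.855)×0.855 = 4.527 m²; P = b + 2y√(1+z²) = 2.73 + 2×0.855×3.162 = 8.137 m.
Hydraulic radius R = A/P = 4.527/8.137 = 0.5563 m.
Manning's equation: Q = (1/n) A R^(2/3) S^(1/2) = (1/0.014) × 4.527 × 0.5563^(2/3) × 0.00061^(1/2) = 5.4 m³/s.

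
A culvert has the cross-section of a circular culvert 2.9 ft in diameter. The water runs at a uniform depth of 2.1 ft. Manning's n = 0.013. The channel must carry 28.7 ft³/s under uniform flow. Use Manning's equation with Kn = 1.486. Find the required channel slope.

For a circular section of diameter D = 2.9 ft at depth y = 2.1 ft, the central angle is θ = 2 arccos(1 − 2y/D) = 4.071 rad. Then A = (D²/8)(θ − sin θ) = 5.122 ft² and P = Dθ/2 = 5.903 ft.
Hydraulic radius R = A/P = 5.122/5.903 = 0.8677 ft.
From Manning's equation, S = [nQ / (1.486 A R^(2/3))]² = [0.013 × 28.7 / (1.486 × 5.122 × 0.8677^(2/3))]² = 0.0029.

S = 0.0029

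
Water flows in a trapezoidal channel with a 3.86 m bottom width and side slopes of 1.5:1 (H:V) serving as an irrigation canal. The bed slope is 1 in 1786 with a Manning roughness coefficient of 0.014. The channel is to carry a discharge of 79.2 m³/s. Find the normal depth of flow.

Manning's equation rearranged: A R^(2/3) = nQ / (1·√S) = 0.014 × 79.2 / (√0.0005599) = 46.86.
Try y = 3.9 m: A R^(2/3) = 62.36 — over.
Try y = 3.05 m: A R^(2/3) = 37.1 — short.
Try y = 3.41 m: A R^(2/3) = 46.86 — ≈ 46.86.

y_n = 3.41 m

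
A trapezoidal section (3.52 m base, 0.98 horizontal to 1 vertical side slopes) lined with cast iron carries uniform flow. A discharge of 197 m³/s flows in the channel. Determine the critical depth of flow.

At critical depth, Q² T / (g A³) = 1, i.e. A³/T = Q²/g = 197²/9.81 = 3956.
Try y = 4.96 m: A³/T = 5425 — high.
Try y = 3.3 m: A³/T = 1109 — low.
Try y = 4.58 m: A³/T = 3949 — ≈ 3956.

y_c = 4.58 m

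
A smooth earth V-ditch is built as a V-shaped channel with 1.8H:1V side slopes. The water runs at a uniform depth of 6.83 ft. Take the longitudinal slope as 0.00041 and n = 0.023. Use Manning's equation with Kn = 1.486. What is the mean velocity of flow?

V = 2.71 ft/s

For a triangular section with side slope z = 1.8: A = zy² = 1.8×6.83² = 83.97 ft²; P = 2y√(1+z²) = 2×6.83×2.059 = 28.13 ft.
Hydraulic radius R = A/P = 83.97/28.13 = 2.985 ft.
From Manning's equation, V = (1.486/n) R^(2/3) S^(1/2) = (1.486/0.023) × 2.985^(2/3) × 0.00041^(1/2) = 2.71 ft/s.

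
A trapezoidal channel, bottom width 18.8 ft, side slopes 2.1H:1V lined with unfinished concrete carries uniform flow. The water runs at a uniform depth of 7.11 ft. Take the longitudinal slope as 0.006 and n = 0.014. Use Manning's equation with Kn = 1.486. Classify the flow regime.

supercritical

With bottom width b = 18.8 ft and side slope z = 2.1: A = (b + zy)y = (18.8 + 2.1×7.11)×7.11 = 239.8 ft²; P = b + 2y√(1+z²) = 18.8 + 2×7.11×2.326 = 51.87 ft.
Hydraulic radius R = A/P = 239.8/51.87 = 4.623 ft.
V = (1.486/n) R^(2/3) √S = (1.486/0.014) × 4.623^(2/3) × √0.006 = 22.82 ft/s. Hydraulic depth D_h = A/T = 239.8/48.66 = 4.928 ft.
Froude number Fr = V/√(g·D_h) = 22.82/√(32.2×4.928) = 1.81, which is greater than 1, so the flow is supercritical.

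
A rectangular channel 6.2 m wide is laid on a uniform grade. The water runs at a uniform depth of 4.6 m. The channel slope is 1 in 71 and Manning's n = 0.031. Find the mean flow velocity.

V = 5.77 m/s

Flow area A = b·y = 6.2 × 4.6 = 28.52 m². Wetted perimeter P = b + 2y = 6.2 + 2×4.6 = 15.4 m.
Hydraulic radius R = A/P = 28.52/15.4 = 1.852 m.
From Manning's equation, V = (1/n) R^(2/3) S^(1/2) = (1/0.031) × 1.852^(2/3) × 0.01408^(1/2) = 5.77 m/s.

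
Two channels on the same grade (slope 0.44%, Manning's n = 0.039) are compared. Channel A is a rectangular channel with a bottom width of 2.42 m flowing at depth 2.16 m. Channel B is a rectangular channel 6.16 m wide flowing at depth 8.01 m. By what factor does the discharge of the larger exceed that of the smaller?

Channel A: Flow area A = b·y = 2.42 × 2.16 = 5.227 m². Wetted perimeter P = b + 2y = 2.42 + 2×2.16 = 6.74 m. Hydraulic radius R = A/P = 5.227/6.74 = 0.7755 m. Q_A = (1/0.039)·5.227·0.7755^(2/3)·√0.0044 = 7.505 m³/s.
Channel B: Flow area A = b·y = 6.16 × 8.01 = 49.34 m². Wetted perimeter P = b + 2y = 6.16 + 2×8.01 = 22.18 m. Hydraulic radius R = A/P = 49.34/22.18 = 2.225 m. Q_B = (1/0.039)·49.34·2.225^(2/3)·√0.0044 = 143 m³/s.
The larger discharge is 143 m³/s and the smaller is 7.505 m³/s; the ratio is 19.1.

19.1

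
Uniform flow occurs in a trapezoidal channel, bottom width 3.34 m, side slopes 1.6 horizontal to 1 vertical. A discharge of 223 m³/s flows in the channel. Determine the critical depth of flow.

y_c = 4.32 m

At critical depth, Q² T / (g A³) = 1, i.e. A³/T = Q²/g = 223²/9.81 = 5069.
Trying y = 3 m: A³/T = 1125 — low.
Trying y = 4.94 m: A³/T = 8950 — high.
Trying y = 4.32 m: A³/T = 5061 — ≈ 5069.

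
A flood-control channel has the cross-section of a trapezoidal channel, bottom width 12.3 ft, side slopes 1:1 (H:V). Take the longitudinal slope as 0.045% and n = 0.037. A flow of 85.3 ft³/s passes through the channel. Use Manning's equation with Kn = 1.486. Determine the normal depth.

y_n = 3.47 ft

Manning's equation rearranged: A R^(2/3) = nQ / (1.486·√S) = 0.037 × 85.3 / (1.486 × √0.00045) = 100.1.
Trying y = 4.11 ft: A R^(2/3) = 134.6 — over.
Trying y = 3.47 ft: A R^(2/3) = 100.1 — close enough.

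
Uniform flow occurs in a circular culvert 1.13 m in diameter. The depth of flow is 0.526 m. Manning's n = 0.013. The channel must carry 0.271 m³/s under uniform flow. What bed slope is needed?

S = 0.000341

For a circular section of diameter D = 1.13 m at depth y = 0.526 m, the central angle is θ = 2 arccos(1 − 2y/D) = 3.003 rad. Then A = (D²/8)(θ − sin θ) = 0.4574 m² and P = Dθ/2 = 1.697 m.
Hydraulic radius R = A/P = 0.4574/1.697 = 0.2695 m.
From Manning's equation, S = [nQ / (1 A R^(2/3))]² = [0.013 × 0.271 / (1 × 0.4574 × 0.2695^(2/3))]² = 0.000341.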